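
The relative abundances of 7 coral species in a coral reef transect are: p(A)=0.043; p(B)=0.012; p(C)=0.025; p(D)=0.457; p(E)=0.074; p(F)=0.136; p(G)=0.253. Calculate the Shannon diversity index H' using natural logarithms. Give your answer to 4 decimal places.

1.4502

Each pᵢ ln pᵢ term (working shown to 6 dp, full precision carried): 0.043×(-3.146555)=-0.135302, 0.012×(-4.422849)=-0.053074, 0.025×(-3.688879)=-0.092222, 0.457×(-0.783072)=-0.357864, 0.074×(-2.603690)=-0.192673, 0.136×(-1.995100)=-0.271334, 0.253×(-1.374366)=-0.347715.
Sum = -1.450183, so H' = 1.4502.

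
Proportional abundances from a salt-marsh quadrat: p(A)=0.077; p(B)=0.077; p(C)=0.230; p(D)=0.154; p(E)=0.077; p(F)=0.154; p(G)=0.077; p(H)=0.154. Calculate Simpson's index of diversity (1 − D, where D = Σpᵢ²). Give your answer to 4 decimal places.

D = 0.077² + 0.077² + 0.23² + 0.154² + 0.077² + 0.154² + 0.077² + 0.154² = 0.005929 + 0.005929 + 0.052900 + 0.023716 + 0.005929 + 0.023716 + 0.005929 + 0.023716 = 0.147764 (working shown to 6 dp, full precision carried).
So 1 − D = 0.852236, i.e. 0.8522 to 4 decimal places.

0.8522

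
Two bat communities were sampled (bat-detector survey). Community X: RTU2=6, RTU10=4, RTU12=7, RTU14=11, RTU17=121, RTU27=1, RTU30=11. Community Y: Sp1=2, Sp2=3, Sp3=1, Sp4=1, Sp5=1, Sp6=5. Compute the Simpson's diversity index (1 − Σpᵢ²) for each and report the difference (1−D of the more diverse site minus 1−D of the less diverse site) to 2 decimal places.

0.34

Community X: N=161, proportions 0.0373, 0.0248, 0.0435, 0.0683, 0.7516, 0.0062, 0.0683, giving 1−D = 0.4219 (working shown to 4 dp, full precision carried).
Community Y: N=13, proportions 0.1538, 0.2308, 0.0769, 0.0769, 0.0769, 0.3846, giving 1−D = 0.7574.
Difference = |0.4219 − 0.7574| = 0.3355, i.e. 0.34 to 2 decimal places.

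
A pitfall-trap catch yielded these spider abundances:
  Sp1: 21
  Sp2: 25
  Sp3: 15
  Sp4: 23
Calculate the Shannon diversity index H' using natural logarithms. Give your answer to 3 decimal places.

Total N = 21+25+15+23 = 84, so the proportions are 0.25, 0.29762, 0.17857, 0.27381 (working shown to 5 dp, full precision carried).
Each pᵢ ln pᵢ term: 0.25×(-1.38629)=-0.34657, 0.29762×(-1.21194)=-0.36070, 0.17857×(-1.72277)=-0.30764, 0.27381×(-1.29532)=-0.35467.
Sum = -1.36958, so H' = 1.370.

1.370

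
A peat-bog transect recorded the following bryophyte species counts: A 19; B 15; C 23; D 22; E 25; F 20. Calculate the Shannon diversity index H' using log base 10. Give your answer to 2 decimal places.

0.77

Total N = 19+15+23+22+25+20 = 124, so the proportions are 0.1532, 0.121, 0.1855, 0.1774, 0.2016, 0.1613 (working shown to 4 dp, full precision carried).
Each pᵢ log₁₀ pᵢ term: 0.1532×(-0.8147)=-0.1248, 0.121×(-0.9173)=-0.1110, 0.1855×(-0.7317)=-0.1357, 0.1774×(-0.7510)=-0.1332, 0.2016×(-0.6955)=-0.1402, 0.1613×(-0.7924)=-0.1278.
Sum = -0.7728, so H' = 0.77.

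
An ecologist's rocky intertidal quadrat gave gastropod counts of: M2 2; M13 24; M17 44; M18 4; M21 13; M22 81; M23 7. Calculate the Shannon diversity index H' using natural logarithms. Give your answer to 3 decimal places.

Total N = 2+24+44+4+13+81+7 = 175, so the proportions are 0.011429, 0.137143, 0.251429, 0.022857, 0.074286, 0.462857, 0.04 (working shown to 6 dp, full precision carried).
Each pᵢ ln pᵢ term: 0.011429×(-4.471639)=-0.051104, 0.137143×(-1.986732)=-0.272466, 0.251429×(-1.380596)=-0.347121, 0.022857×(-3.778492)=-0.086366, 0.074286×(-2.599837)=-0.193131, 0.462857×(-0.770337)=-0.356556, 0.04×(-3.218876)=-0.128755.
Sum = -1.435499, so H' = 1.435.

1.435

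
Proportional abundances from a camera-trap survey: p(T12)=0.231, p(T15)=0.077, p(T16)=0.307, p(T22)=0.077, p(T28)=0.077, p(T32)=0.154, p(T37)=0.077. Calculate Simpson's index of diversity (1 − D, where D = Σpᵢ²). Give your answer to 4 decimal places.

0.8050

D = 0.231² + 0.077² + 0.307² + 0.077² + 0.077² + 0.154² + 0.077² = 0.053361 + 0.005929 + 0.094249 + 0.005929 + 0.005929 + 0.023716 + 0.005929 = 0.195042 (working shown to 6 dp, full precision carried).
So 1 − D = 0.804958, i.e. 0.8050 to 4 decimal places.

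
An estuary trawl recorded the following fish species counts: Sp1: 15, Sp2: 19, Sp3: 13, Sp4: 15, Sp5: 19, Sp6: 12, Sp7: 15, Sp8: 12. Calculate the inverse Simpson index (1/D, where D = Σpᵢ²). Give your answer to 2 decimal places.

Total N = 15+19+13+15+19+12+15+12 = 120, so the proportions are 0.125, 0.158333, 0.108333, 0.125, 0.158333, 0.1, 0.125, 0.1 (working shown to 6 dp, full precision carried).
D = 0.125² + 0.158333² + 0.108333² + 0.125² + 0.158333² + 0.1² + 0.125² + 0.1² = 0.015625 + 0.025069 + 0.011736 + 0.015625 + 0.025069 + 0.010000 + 0.015625 + 0.010000 = 0.128750.
So 1/D = 7.7670, i.e. 7.77 to 2 decimal places.

7.77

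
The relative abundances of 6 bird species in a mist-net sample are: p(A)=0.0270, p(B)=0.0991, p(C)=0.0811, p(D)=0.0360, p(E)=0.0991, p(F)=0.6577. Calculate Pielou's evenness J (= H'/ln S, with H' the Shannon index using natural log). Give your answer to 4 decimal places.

H' = −Σ pᵢ ln pᵢ = −((-0.097522) + (-0.229082) + (-0.203729) + (-0.119673) + (-0.229082) + (-0.275580)) = 1.154668 (working shown to 6 dp, full precision carried).
With S = 6 species, ln S = 1.791759, so J = 1.154668/1.791759 = 0.644433, i.e. 0.6444 to 4 decimal places.

0.6444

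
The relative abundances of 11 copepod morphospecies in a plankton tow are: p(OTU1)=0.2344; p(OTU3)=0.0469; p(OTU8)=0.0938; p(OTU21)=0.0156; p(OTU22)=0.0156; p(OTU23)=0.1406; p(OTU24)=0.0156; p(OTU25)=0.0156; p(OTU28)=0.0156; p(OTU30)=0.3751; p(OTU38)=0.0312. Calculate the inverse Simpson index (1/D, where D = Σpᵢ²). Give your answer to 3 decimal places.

4.374

D = 0.2344² + 0.0469² + 0.0938² + 0.0156² + 0.0156² + 0.1406² + 0.0156² + 0.0156² + 0.0156² + 0.3751² + 0.0312² = 0.0549434 + 0.0021996 + 0.0087984 + 0.0002434 + 0.0002434 + 0.0197684 + 0.0002434 + 0.0002434 + 0.0002434 + 0.1407000 + 0.0009734 = 0.2286000 (working shown to 7 dp, full precision carried).
So 1/D = 4.37445, i.e. 4.374 to 3 decimal places.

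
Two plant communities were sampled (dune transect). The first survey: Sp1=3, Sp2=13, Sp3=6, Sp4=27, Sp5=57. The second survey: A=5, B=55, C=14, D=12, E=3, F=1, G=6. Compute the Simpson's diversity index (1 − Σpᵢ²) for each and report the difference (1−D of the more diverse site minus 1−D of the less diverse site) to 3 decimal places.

0.000

The first survey: N=106, proportions 0.0283, 0.12264, 0.0566, 0.25472, 0.53774, giving 1−D = 0.62691 (working shown to 5 dp, full precision carried).
The second survey: N=96, proportions 0.05208, 0.57292, 0.14583, 0.125, 0.03125, 0.01042, 0.0625, giving 1−D = 0.62717.
Difference = |0.62691 − 0.62717| = 0.00026, i.e. 0.000 to 3 decimal places.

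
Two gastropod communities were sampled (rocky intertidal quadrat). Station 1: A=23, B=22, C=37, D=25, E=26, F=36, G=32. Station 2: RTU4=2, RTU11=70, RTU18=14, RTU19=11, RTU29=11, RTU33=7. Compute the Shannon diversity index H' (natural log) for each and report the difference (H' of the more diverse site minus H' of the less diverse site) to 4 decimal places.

Station 1: N=201, proportions 0.1144279, 0.1094527, 0.1840796, 0.1243781, 0.1293532, 0.1791045, 0.159204, giving H' = 1.9261114 (working shown to 7 dp, full precision carried).
Station 2: N=115, proportions 0.0173913, 0.6086957, 0.1217391, 0.0956522, 0.0956522, 0.0608696, giving H' = 1.2483858.
Difference = |1.9261114 − 1.2483858| = 0.6777256, i.e. 0.6777 to 4 decimal places.

0.6777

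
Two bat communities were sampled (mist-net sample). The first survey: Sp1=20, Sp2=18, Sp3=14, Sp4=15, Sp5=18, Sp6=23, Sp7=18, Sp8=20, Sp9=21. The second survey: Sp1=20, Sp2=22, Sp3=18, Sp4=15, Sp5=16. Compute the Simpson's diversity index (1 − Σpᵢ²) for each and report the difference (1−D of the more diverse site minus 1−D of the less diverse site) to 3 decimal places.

0.091

The first survey: N=167, proportions 0.11976, 0.10778, 0.08383, 0.08982, 0.10778, 0.13772, 0.10778, 0.11976, 0.12575, giving 1−D = 0.88659 (working shown to 5 dp, full precision carried).
The second survey: N=91, proportions 0.21978, 0.24176, 0.1978, 0.16484, 0.17582, giving 1−D = 0.79604.
Difference = |0.88659 − 0.79604| = 0.09055, i.e. 0.091 to 3 decimal places.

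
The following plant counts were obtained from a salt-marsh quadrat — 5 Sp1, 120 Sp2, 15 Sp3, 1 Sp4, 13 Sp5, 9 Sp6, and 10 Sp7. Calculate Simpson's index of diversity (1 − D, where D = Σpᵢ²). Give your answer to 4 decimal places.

Total N = 5+120+15+1+13+9+10 = 173, so the proportions are 0.028902, 0.693642, 0.086705, 0.00578, 0.075145, 0.052023, 0.057803 (working shown to 6 dp, full precision carried).
D = 0.028902² + 0.693642² + 0.086705² + 0.00578² + 0.075145² + 0.052023² + 0.057803² = 0.000835 + 0.481139 + 0.007518 + 0.000033 + 0.005647 + 0.002706 + 0.003341 = 0.501220.
So 1 − D = 0.498780, i.e. 0.4988 to 4 decimal places.

0.4988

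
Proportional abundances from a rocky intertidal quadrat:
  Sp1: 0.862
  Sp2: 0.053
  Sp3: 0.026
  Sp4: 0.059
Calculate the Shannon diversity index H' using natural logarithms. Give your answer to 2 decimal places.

Each pᵢ ln pᵢ term (working shown to 4 dp, full precision carried): 0.862×(-0.1485)=-0.1280, 0.053×(-2.9375)=-0.1557, 0.026×(-3.6497)=-0.0949, 0.059×(-2.8302)=-0.1670.
Sum = -0.5456, so H' = 0.55.

0.55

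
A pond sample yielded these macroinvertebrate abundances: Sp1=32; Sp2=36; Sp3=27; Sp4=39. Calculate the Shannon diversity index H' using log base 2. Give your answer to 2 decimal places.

1.99

Total N = 32+36+27+39 = 134, so the proportions are 0.2388, 0.2687, 0.2015, 0.291 (working shown to 4 dp, full precision carried).
Each pᵢ log₂ pᵢ term: 0.2388×(-2.0661)=-0.4934, 0.2687×(-1.8962)=-0.5094, 0.2015×(-2.3112)=-0.4657, 0.291×(-1.7807)=-0.5183.
Sum = -1.9868, so H' = 1.99.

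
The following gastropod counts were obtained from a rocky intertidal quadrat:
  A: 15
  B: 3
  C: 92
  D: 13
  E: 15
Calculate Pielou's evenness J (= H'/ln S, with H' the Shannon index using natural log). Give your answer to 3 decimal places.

Total N = 15+3+92+13+15 = 138, so the proportions are 0.1087, 0.02174, 0.66667, 0.0942, 0.1087 (working shown to 5 dp, full precision carried).
H' = −Σ pᵢ ln pᵢ = −((-0.24122) + (-0.08323) + (-0.27031) + (-0.22254) + (-0.24122)) = 1.05851.
With S = 5 species, ln S = 1.60944, so J = 1.05851/1.60944 = 0.65769, i.e. 0.658 to 3 decimal places.

0.658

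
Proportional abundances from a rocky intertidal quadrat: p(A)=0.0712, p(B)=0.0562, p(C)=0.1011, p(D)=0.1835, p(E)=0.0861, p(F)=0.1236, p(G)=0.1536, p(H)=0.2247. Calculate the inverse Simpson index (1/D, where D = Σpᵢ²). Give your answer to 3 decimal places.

D = 0.0712² + 0.0562² + 0.1011² + 0.1835² + 0.0861² + 0.1236² + 0.1536² + 0.2247² = 0.0050694 + 0.0031584 + 0.0102212 + 0.0336723 + 0.0074132 + 0.0152770 + 0.0235930 + 0.0504901 = 0.1488946 (working shown to 7 dp, full precision carried).
So 1/D = 6.71616, i.e. 6.716 to 3 decimal places.

6.716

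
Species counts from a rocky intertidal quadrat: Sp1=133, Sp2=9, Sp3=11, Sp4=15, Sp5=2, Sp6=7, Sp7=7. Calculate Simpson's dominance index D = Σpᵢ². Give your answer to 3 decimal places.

0.538

Total N = 133+9+11+15+2+7+7 = 184, so the proportions are 0.72283, 0.04891, 0.05978, 0.08152, 0.01087, 0.03804, 0.03804 (working shown to 5 dp, full precision carried).
D = 0.72283² + 0.04891² + 0.05978² + 0.08152² + 0.01087² + 0.03804² + 0.03804² = 0.52248 + 0.00239 + 0.00357 + 0.00665 + 0.00012 + 0.00145 + 0.00145 = 0.53810.
To 3 decimal places, D = 0.538.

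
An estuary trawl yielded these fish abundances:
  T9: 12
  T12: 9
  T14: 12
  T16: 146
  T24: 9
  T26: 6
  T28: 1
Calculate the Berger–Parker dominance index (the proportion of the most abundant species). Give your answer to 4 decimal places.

Total N = 12+9+12+146+9+6+1 = 195, so the proportions are 0.061538, 0.046154, 0.061538, 0.748718, 0.046154, 0.030769, 0.005128 (working shown to 6 dp, full precision carried).
The largest proportion is 0.748718, i.e. d = 0.7487 to 4 decimal places.

0.7487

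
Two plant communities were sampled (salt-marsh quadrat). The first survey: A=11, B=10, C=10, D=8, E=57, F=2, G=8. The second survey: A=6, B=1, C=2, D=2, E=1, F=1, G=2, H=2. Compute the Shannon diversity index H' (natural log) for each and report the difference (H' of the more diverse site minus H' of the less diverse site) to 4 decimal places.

0.3955

The first survey: N=106, proportions 0.103774, 0.09434, 0.09434, 0.075472, 0.537736, 0.018868, 0.075472, giving H' = 1.479101 (working shown to 6 dp, full precision carried).
The second survey: N=17, proportions 0.352941, 0.058824, 0.117647, 0.117647, 0.058824, 0.058824, 0.117647, 0.117647, giving H' = 1.874641.
Difference = |1.479101 − 1.874641| = 0.395540, i.e. 0.3955 to 4 decimal places.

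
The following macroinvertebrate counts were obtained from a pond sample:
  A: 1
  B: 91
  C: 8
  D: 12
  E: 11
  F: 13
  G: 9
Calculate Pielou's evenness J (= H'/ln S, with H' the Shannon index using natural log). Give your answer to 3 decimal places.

0.656

Total N = 1+91+8+12+11+13+9 = 145, so the proportions are 0.0069, 0.62759, 0.05517, 0.08276, 0.07586, 0.08966, 0.06207 (working shown to 5 dp, full precision carried).
H' = −Σ pᵢ ln pᵢ = −((-0.03432) + (-0.29238) + (-0.15985) + (-0.20622) + (-0.19564) + (-0.21623) + (-0.17252)) = 1.27716.
With S = 7 species, ln S = 1.94591, so J = 1.27716/1.94591 = 0.65633, i.e. 0.656 to 3 decimal places.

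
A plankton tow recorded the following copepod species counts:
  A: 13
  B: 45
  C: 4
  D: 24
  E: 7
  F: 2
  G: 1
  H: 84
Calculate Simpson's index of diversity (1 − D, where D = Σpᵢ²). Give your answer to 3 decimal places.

Total N = 13+45+4+24+7+2+1+84 = 180, so the proportions are 0.07222, 0.25, 0.02222, 0.13333, 0.03889, 0.01111, 0.00556, 0.46667 (working shown to 5 dp, full precision carried).
D = 0.07222² + 0.25² + 0.02222² + 0.13333² + 0.03889² + 0.01111² + 0.00556² + 0.46667² = 0.00522 + 0.06250 + 0.00049 + 0.01778 + 0.00151 + 0.00012 + 0.00003 + 0.21778 = 0.30543.
So 1 − D = 0.69457, i.e. 0.695 to 3 decimal places.

0.695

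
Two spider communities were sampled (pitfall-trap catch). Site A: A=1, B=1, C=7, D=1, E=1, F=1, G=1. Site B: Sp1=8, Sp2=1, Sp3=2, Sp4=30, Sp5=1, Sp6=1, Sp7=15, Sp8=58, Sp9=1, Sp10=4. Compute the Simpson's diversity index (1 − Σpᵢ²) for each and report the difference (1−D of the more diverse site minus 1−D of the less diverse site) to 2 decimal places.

Site A: N=13, proportions 0.0769, 0.0769, 0.5385, 0.0769, 0.0769, 0.0769, 0.0769, giving 1−D = 0.6746 (working shown to 4 dp, full precision carried).
Site B: N=121, proportions 0.0661, 0.0083, 0.0165, 0.2479, 0.0083, 0.0083, 0.124, 0.4793, 0.0083, 0.0331, giving 1−D = 0.6874.
Difference = |0.6746 − 0.6874| = 0.0128, i.e. 0.01 to 2 decimal places.

0.01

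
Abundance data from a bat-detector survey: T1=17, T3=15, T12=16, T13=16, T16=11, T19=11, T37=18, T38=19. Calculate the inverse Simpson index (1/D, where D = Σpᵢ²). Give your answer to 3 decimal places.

7.747

Total N = 17+15+16+16+11+11+18+19 = 123, so the proportions are 0.1382114, 0.1219512, 0.1300813, 0.1300813, 0.0894309, 0.0894309, 0.1463415, 0.1544715 (working shown to 7 dp, full precision carried).
D = 0.1382114² + 0.1219512² + 0.1300813² + 0.1300813² + 0.0894309² + 0.0894309² + 0.1463415² + 0.1544715² = 0.0191024 + 0.0148721 + 0.0169211 + 0.0169211 + 0.0079979 + 0.0079979 + 0.0214158 + 0.0238615 = 0.1290898.
So 1/D = 7.74654, i.e. 7.747 to 3 decimal places.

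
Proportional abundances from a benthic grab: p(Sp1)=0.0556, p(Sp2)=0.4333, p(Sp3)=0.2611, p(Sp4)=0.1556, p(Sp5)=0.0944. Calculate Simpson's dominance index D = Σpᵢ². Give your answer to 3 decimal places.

D = 0.0556² + 0.4333² + 0.2611² + 0.1556² + 0.0944² = 0.00309 + 0.18775 + 0.06817 + 0.02421 + 0.00891 = 0.29214 (working shown to 5 dp, full precision carried).
To 3 decimal places, D = 0.292.

0.292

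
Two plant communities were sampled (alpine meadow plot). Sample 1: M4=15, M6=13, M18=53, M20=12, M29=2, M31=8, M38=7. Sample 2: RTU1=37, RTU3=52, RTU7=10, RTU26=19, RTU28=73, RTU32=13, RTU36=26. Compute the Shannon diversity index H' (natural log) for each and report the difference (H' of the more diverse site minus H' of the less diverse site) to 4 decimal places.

Sample 1: N=110, proportions 0.1363636, 0.1181818, 0.4818182, 0.1090909, 0.0181818, 0.0727273, 0.0636364, giving H' = 1.5563654 (working shown to 7 dp, full precision carried).
Sample 2: N=230, proportions 0.1608696, 0.226087, 0.0434783, 0.0826087, 0.3173913, 0.0565217, 0.1130435, giving H' = 1.7454827.
Difference = |1.5563654 − 1.7454827| = 0.1891173, i.e. 0.1891 to 4 decimal places.

0.1891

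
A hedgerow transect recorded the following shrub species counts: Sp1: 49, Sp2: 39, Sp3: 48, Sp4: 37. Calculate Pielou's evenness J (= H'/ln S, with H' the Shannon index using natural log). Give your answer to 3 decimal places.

0.995

Total N = 49+39+48+37 = 173, so the proportions are 0.28324, 0.22543, 0.27746, 0.21387 (working shown to 5 dp, full precision carried).
H' = −Σ pᵢ ln pᵢ = −((-0.35730) + (-0.33584) + (-0.35572) + (-0.32987)) = 1.37873.
With S = 4 species, ln S = 1.38629, so J = 1.37873/1.38629 = 0.99454, i.e. 0.995 to 3 decimal places.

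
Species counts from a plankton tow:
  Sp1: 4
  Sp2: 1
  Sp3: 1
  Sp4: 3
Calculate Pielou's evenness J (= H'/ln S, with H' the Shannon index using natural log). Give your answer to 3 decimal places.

0.876

Total N = 4+1+1+3 = 9, so the proportions are 0.44444, 0.11111, 0.11111, 0.33333 (working shown to 5 dp, full precision carried).
H' = −Σ pᵢ ln pᵢ = −((-0.36041) + (-0.24414) + (-0.24414) + (-0.36620)) = 1.21489.
With S = 4 species, ln S = 1.38629, so J = 1.21489/1.38629 = 0.87636, i.e. 0.876 to 3 decimal places.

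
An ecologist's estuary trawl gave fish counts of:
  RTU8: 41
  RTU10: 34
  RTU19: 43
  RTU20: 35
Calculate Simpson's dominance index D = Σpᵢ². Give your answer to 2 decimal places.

0.25

Total N = 41+34+43+35 = 153, so the proportions are 0.268, 0.2222, 0.281, 0.2288 (working shown to 4 dp, full precision carried).
D = 0.268² + 0.2222² + 0.281² + 0.2288² = 0.0718 + 0.0494 + 0.0790 + 0.0523 = 0.2525.
To 2 decimal places, D = 0.25.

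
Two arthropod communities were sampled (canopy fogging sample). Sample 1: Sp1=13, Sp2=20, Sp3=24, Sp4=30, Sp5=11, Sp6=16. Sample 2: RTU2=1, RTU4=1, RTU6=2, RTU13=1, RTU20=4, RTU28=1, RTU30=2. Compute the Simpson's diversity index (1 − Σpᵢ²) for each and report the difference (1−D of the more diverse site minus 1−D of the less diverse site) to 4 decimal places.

0.0081

Sample 1: N=114, proportions 0.114035, 0.175439, 0.210526, 0.263158, 0.096491, 0.140351, giving 1−D = 0.813635 (working shown to 6 dp, full precision carried).
Sample 2: N=12, proportions 0.083333, 0.083333, 0.166667, 0.083333, 0.333333, 0.083333, 0.166667, giving 1−D = 0.805556.
Difference = |0.813635 − 0.805556| = 0.008079, i.e. 0.0081 to 4 decimal places.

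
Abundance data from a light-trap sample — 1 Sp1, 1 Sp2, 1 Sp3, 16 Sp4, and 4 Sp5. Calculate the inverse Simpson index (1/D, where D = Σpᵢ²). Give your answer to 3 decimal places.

1.924

Total N = 1+1+1+16+4 = 23, so the proportions are 0.043478, 0.043478, 0.043478, 0.695652, 0.173913 (working shown to 6 dp, full precision carried).
D = 0.043478² + 0.043478² + 0.043478² + 0.695652² + 0.173913² = 0.001890 + 0.001890 + 0.001890 + 0.483932 + 0.030246 = 0.519849.
So 1/D = 1.92364, i.e. 1.924 to 3 decimal places.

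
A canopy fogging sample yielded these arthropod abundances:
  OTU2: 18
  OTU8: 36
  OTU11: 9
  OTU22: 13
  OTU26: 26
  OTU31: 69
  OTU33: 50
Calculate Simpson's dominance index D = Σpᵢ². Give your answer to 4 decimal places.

Total N = 18+36+9+13+26+69+50 = 221, so the proportions are 0.081448, 0.162896, 0.040724, 0.058824, 0.117647, 0.312217, 0.226244 (working shown to 6 dp, full precision carried).
D = 0.081448² + 0.162896² + 0.040724² + 0.058824² + 0.117647² + 0.312217² + 0.226244² = 0.006634 + 0.026535 + 0.001658 + 0.003460 + 0.013841 + 0.097480 + 0.051187 = 0.200794.
To 4 decimal places, D = 0.2008.

0.2008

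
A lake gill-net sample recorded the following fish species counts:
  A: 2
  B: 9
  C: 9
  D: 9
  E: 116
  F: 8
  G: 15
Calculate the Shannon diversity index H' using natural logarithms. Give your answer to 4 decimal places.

1.1395

Total N = 2+9+9+9+116+8+15 = 168, so the proportions are 0.011905, 0.053571, 0.053571, 0.053571, 0.690476, 0.047619, 0.089286 (working shown to 6 dp, full precision carried).
Each pᵢ ln pᵢ term: 0.011905×(-4.430817)=-0.052748, 0.053571×(-2.926739)=-0.156790, 0.053571×(-2.926739)=-0.156790, 0.053571×(-2.926739)=-0.156790, 0.690476×(-0.370374)=-0.255734, 0.047619×(-3.044522)=-0.144977, 0.089286×(-2.415914)=-0.215707.
Sum = -1.139535, so H' = 1.1395.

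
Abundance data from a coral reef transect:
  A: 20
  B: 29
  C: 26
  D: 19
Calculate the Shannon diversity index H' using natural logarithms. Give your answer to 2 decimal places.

Total N = 20+29+26+19 = 94, so the proportions are 0.2128, 0.3085, 0.2766, 0.2021 (working shown to 4 dp, full precision carried).
Each pᵢ ln pᵢ term: 0.2128×(-1.5476)=-0.3293, 0.3085×(-1.1760)=-0.3628, 0.2766×(-1.2852)=-0.3555, 0.2021×(-1.5989)=-0.3232.
Sum = -1.3707, so H' = 1.37.

1.37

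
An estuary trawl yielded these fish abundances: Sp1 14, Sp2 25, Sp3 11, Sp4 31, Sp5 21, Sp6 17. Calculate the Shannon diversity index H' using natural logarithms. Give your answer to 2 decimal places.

Total N = 14+25+11+31+21+17 = 119, so the proportions are 0.1176, 0.2101, 0.0924, 0.2605, 0.1765, 0.1429 (working shown to 4 dp, full precision carried).
Each pᵢ ln pᵢ term: 0.1176×(-2.1401)=-0.2518, 0.2101×(-1.5602)=-0.3278, 0.0924×(-2.3812)=-0.2201, 0.2605×(-1.3451)=-0.3504, 0.1765×(-1.7346)=-0.3061, 0.1429×(-1.9459)=-0.2780.
Sum = -1.7342, so H' = 1.73.

1.73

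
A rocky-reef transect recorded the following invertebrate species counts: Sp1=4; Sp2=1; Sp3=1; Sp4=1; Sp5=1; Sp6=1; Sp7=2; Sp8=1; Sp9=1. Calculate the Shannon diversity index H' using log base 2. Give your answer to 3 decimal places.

Total N = 4+1+1+1+1+1+2+1+1 = 13, so the proportions are 0.30769, 0.07692, 0.07692, 0.07692, 0.07692, 0.07692, 0.15385, 0.07692, 0.07692 (working shown to 5 dp, full precision carried).
Each pᵢ log₂ pᵢ term: 0.30769×(-1.70044)=-0.52321, 0.07692×(-3.70044)=-0.28465, 0.07692×(-3.70044)=-0.28465, 0.07692×(-3.70044)=-0.28465, 0.07692×(-3.70044)=-0.28465, 0.07692×(-3.70044)=-0.28465, 0.15385×(-2.70044)=-0.41545, 0.07692×(-3.70044)=-0.28465, 0.07692×(-3.70044)=-0.28465.
Sum = -2.93121, so H' = 2.931.

2.931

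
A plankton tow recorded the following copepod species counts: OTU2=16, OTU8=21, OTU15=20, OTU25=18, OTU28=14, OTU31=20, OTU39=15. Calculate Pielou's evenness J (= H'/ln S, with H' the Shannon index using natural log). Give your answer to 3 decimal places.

0.995

Total N = 16+21+20+18+14+20+15 = 124, so the proportions are 0.12903, 0.16935, 0.16129, 0.14516, 0.1129, 0.16129, 0.12097 (working shown to 5 dp, full precision carried).
H' = −Σ pᵢ ln pᵢ = −((-0.26422) + (-0.30073) + (-0.29428) + (-0.28015) + (-0.24627) + (-0.29428) + (-0.25551)) = 1.93544.
With S = 7 species, ln S = 1.94591, so J = 1.93544/1.94591 = 0.99462, i.e. 0.995 to 3 decimal places.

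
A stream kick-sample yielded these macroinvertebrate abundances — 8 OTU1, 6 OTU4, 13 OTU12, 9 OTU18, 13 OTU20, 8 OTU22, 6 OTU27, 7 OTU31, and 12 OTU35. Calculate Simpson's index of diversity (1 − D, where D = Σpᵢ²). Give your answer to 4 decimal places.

Total N = 8+6+13+9+13+8+6+7+12 = 82, so the proportions are 0.097561, 0.073171, 0.158537, 0.109756, 0.158537, 0.097561, 0.073171, 0.085366, 0.146341 (working shown to 6 dp, full precision carried).
D = 0.097561² + 0.073171² + 0.158537² + 0.109756² + 0.158537² + 0.097561² + 0.073171² + 0.085366² + 0.146341² = 0.009518 + 0.005354 + 0.025134 + 0.012046 + 0.025134 + 0.009518 + 0.005354 + 0.007287 + 0.021416 = 0.120761.
So 1 − D = 0.879239, i.e. 0.8792 to 4 decimal places.

0.8792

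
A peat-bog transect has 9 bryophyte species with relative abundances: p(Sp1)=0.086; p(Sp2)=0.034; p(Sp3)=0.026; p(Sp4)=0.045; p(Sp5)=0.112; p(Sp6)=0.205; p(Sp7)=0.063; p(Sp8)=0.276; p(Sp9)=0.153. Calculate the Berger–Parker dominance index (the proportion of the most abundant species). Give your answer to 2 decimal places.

The largest proportion is 0.276, i.e. d = 0.28 to 2 decimal places.

0.28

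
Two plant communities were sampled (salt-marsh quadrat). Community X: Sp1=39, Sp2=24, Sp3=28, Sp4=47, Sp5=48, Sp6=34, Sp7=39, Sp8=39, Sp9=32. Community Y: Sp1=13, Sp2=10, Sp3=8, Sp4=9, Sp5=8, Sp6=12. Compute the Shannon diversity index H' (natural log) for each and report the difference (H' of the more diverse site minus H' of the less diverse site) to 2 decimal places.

Community X: N=330, proportions 0.1182, 0.0727, 0.0848, 0.1424, 0.1455, 0.103, 0.1182, 0.1182, 0.097, giving H' = 2.1755 (working shown to 4 dp, full precision carried).
Community Y: N=60, proportions 0.2167, 0.1667, 0.1333, 0.15, 0.1333, 0.2, giving H' = 1.7738.
Difference = |2.1755 − 1.7738| = 0.4017, i.e. 0.40 to 2 decimal places.

0.40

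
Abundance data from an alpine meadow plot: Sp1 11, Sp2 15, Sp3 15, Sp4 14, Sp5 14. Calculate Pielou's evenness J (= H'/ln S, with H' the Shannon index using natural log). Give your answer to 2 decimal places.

1.00

Total N = 11+15+15+14+14 = 69, so the proportions are 0.1594, 0.2174, 0.2174, 0.2029, 0.2029 (working shown to 4 dp, full precision carried).
H' = −Σ pᵢ ln pᵢ = −((-0.2927) + (-0.3318) + (-0.3318) + (-0.3236) + (-0.3236)) = 1.6035.
With S = 5 species, ln S = 1.6094, so J = 1.6035/1.6094 = 0.9963, i.e. 1.00 to 2 decimal places.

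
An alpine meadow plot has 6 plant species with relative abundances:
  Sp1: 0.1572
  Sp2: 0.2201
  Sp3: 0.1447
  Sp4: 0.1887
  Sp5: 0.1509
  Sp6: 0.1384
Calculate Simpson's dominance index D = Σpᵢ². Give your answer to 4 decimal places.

0.1716

D = 0.1572² + 0.2201² + 0.1447² + 0.1887² + 0.1509² + 0.1384² = 0.024712 + 0.048444 + 0.020938 + 0.035608 + 0.022771 + 0.019155 = 0.171627 (working shown to 6 dp, full precision carried).
To 4 decimal places, D = 0.1716.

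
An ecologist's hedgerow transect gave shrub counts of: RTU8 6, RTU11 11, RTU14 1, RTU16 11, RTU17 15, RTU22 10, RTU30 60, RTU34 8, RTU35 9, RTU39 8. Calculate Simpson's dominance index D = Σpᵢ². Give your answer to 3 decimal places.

0.228

Total N = 6+11+1+11+15+10+60+8+9+8 = 139, so the proportions are 0.04317, 0.07914, 0.00719, 0.07914, 0.10791, 0.07194, 0.43165, 0.05755, 0.06475, 0.05755 (working shown to 5 dp, full precision carried).
D = 0.04317² + 0.07914² + 0.00719² + 0.07914² + 0.10791² + 0.07194² + 0.43165² + 0.05755² + 0.06475² + 0.05755² = 0.00186 + 0.00626 + 0.00005 + 0.00626 + 0.01165 + 0.00518 + 0.18633 + 0.00331 + 0.00419 + 0.00331 = 0.22840.
To 3 decimal places, D = 0.228.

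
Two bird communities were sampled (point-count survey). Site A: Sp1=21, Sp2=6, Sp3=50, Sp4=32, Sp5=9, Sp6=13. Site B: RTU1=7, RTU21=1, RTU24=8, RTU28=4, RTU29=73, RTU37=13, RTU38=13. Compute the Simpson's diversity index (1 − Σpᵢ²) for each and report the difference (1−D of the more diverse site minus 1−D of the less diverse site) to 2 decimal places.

0.16

Site A: N=131, proportions 0.1603, 0.0458, 0.3817, 0.2443, 0.0687, 0.0992, giving 1−D = 0.7523 (working shown to 4 dp, full precision carried).
Site B: N=119, proportions 0.0588, 0.0084, 0.0672, 0.0336, 0.6134, 0.1092, 0.1092, giving 1−D = 0.5906.
Difference = |0.7523 − 0.5906| = 0.1617, i.e. 0.16 to 2 decimal places.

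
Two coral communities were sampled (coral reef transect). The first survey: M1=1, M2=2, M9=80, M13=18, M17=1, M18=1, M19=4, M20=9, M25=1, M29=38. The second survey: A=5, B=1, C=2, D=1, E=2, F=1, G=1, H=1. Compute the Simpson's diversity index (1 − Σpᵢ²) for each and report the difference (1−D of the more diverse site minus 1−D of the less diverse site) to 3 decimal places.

The first survey: N=155, proportions 0.00645, 0.0129, 0.51613, 0.11613, 0.00645, 0.00645, 0.02581, 0.05806, 0.00645, 0.24516, giving 1−D = 0.65565 (working shown to 5 dp, full precision carried).
The second survey: N=14, proportions 0.35714, 0.07143, 0.14286, 0.07143, 0.14286, 0.07143, 0.07143, 0.07143, giving 1−D = 0.80612.
Difference = |0.65565 − 0.80612| = 0.15047, i.e. 0.150 to 3 decimal places.

0.150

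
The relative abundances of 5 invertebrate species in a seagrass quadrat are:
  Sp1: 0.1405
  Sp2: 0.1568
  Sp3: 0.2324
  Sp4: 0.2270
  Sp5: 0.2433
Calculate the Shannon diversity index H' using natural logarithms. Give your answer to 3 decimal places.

1.586

Each pᵢ ln pᵢ term (working shown to 5 dp, full precision carried): 0.1405×(-1.96255)=-0.27574, 0.1568×(-1.85278)=-0.29052, 0.2324×(-1.45930)=-0.33914, 0.227×(-1.48281)=-0.33660, 0.2433×(-1.41346)=-0.34389.
Sum = -1.58589, so H' = 1.586.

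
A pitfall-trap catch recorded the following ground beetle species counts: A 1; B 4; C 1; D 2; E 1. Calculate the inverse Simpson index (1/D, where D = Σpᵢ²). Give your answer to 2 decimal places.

Total N = 1+4+1+2+1 = 9, so the proportions are 0.111111, 0.444444, 0.111111, 0.222222, 0.111111 (working shown to 6 dp, full precision carried).
D = 0.111111² + 0.444444² + 0.111111² + 0.222222² + 0.111111² = 0.012346 + 0.197531 + 0.012346 + 0.049383 + 0.012346 = 0.283951.
So 1/D = 3.5217, i.e. 3.52 to 2 decimal places.

3.52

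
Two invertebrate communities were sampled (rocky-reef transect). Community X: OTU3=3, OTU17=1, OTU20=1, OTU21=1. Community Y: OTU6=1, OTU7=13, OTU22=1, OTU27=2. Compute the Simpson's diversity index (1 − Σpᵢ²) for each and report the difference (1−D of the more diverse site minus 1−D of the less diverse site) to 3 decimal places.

0.272

Community X: N=6, proportions 0.5, 0.166667, 0.166667, 0.166667, giving 1−D = 0.666667 (working shown to 6 dp, full precision carried).
Community Y: N=17, proportions 0.058824, 0.764706, 0.058824, 0.117647, giving 1−D = 0.394464.
Difference = |0.666667 − 0.394464| = 0.272203, i.e. 0.272 to 3 decimal places.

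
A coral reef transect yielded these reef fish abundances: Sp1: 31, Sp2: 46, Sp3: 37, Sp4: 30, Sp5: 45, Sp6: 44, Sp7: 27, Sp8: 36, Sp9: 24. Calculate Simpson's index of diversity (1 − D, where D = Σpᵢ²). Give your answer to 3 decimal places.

Total N = 31+46+37+30+45+44+27+36+24 = 320, so the proportions are 0.09688, 0.14375, 0.11563, 0.09375, 0.14062, 0.1375, 0.08438, 0.1125, 0.075 (working shown to 5 dp, full precision carried).
D = 0.09688² + 0.14375² + 0.11563² + 0.09375² + 0.14062² + 0.1375² + 0.08438² + 0.1125² + 0.075² = 0.00938 + 0.02066 + 0.01337 + 0.00879 + 0.01978 + 0.01891 + 0.00712 + 0.01266 + 0.00562 = 0.11629.
So 1 − D = 0.88371, i.e. 0.884 to 3 decimal places.

0.884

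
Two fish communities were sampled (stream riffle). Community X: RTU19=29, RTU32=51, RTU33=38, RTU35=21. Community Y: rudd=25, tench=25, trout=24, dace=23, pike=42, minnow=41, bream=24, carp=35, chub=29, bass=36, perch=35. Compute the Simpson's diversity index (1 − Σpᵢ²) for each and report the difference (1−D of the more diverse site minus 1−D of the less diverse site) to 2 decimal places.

Community X: N=139, proportions 0.2086, 0.3669, 0.2734, 0.1511, giving 1−D = 0.7243 (working shown to 4 dp, full precision carried).
Community Y: N=339, proportions 0.0737, 0.0737, 0.0708, 0.0678, 0.1239, 0.1209, 0.0708, 0.1032, 0.0855, 0.1062, 0.1032, giving 1−D = 0.9046.
Difference = |0.7243 − 0.9046| = 0.1803, i.e. 0.18 to 2 decimal places.

0.18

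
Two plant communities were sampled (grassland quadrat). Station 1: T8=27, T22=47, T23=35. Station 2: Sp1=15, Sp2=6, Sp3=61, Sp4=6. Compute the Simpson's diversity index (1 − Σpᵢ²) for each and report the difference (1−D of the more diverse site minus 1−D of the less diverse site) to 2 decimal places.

0.17

Station 1: N=109, proportions 0.2477, 0.4312, 0.3211, giving 1−D = 0.6496 (working shown to 4 dp, full precision carried).
Station 2: N=88, proportions 0.1705, 0.0682, 0.6932, 0.0682, giving 1−D = 0.4811.
Difference = |0.6496 − 0.4811| = 0.1685, i.e. 0.17 to 2 decimal places.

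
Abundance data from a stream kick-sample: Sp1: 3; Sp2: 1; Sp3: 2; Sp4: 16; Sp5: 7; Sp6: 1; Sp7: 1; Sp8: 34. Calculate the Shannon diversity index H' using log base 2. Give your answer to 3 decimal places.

1.970

Total N = 3+1+2+16+7+1+1+34 = 65, so the proportions are 0.04615, 0.01538, 0.03077, 0.24615, 0.10769, 0.01538, 0.01538, 0.52308 (working shown to 5 dp, full precision carried).
Each pᵢ log₂ pᵢ term: 0.04615×(-4.43741)=-0.20480, 0.01538×(-6.02237)=-0.09265, 0.03077×(-5.02237)=-0.15453, 0.24615×(-2.02237)=-0.49781, 0.10769×(-3.21501)=-0.34623, 0.01538×(-6.02237)=-0.09265, 0.01538×(-6.02237)=-0.09265, 0.52308×(-0.93490)=-0.48903.
Sum = -1.97037, so H' = 1.970.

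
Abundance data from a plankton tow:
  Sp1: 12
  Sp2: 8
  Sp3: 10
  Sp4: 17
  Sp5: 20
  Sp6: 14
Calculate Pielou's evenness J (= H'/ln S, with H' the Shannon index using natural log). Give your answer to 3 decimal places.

Total N = 12+8+10+17+20+14 = 81, so the proportions are 0.14815, 0.09877, 0.12346, 0.20988, 0.24691, 0.17284 (working shown to 5 dp, full precision carried).
H' = −Σ pᵢ ln pᵢ = −((-0.28290) + (-0.22864) + (-0.25825) + (-0.32767) + (-0.34536) + (-0.30340)) = 1.74622.
With S = 6 species, ln S = 1.79176, so J = 1.74622/1.79176 = 0.97459, i.e. 0.975 to 3 decimal places.

0.975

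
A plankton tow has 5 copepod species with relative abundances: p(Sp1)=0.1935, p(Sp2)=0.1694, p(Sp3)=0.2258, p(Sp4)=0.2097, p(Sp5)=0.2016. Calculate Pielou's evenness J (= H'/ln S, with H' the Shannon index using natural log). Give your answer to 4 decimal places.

0.9973

H' = −Σ pᵢ ln pᵢ = −((-0.317819) + (-0.300768) + (-0.336014) + (-0.327568) + (-0.322856)) = 1.605026 (working shown to 6 dp, full precision carried).
With S = 5 species, ln S = 1.609438, so J = 1.605026/1.609438 = 0.997259, i.e. 0.9973 to 4 decimal places.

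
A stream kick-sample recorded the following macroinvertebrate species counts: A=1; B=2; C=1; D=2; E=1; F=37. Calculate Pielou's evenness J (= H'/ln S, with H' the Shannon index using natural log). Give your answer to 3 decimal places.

Total N = 1+2+1+2+1+37 = 44, so the proportions are 0.02273, 0.04545, 0.02273, 0.04545, 0.02273, 0.84091 (working shown to 5 dp, full precision carried).
H' = −Σ pᵢ ln pᵢ = −((-0.08600) + (-0.14050) + (-0.08600) + (-0.14050) + (-0.08600) + (-0.14571)) = 0.68472.
With S = 6 species, ln S = 1.79176, so J = 0.68472/1.79176 = 0.38215, i.e. 0.382 to 3 decimal places.

0.382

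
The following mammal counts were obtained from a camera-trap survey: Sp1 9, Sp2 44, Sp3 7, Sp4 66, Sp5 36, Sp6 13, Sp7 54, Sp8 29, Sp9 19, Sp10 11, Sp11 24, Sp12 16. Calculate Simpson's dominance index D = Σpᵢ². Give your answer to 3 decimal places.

Total N = 9+44+7+66+36+13+54+29+19+11+24+16 = 328, so the proportions are 0.02744, 0.13415, 0.02134, 0.20122, 0.10976, 0.03963, 0.16463, 0.08841, 0.05793, 0.03354, 0.07317, 0.04878 (working shown to 5 dp, full precision carried).
D = 0.02744² + 0.13415² + 0.02134² + 0.20122² + 0.10976² + 0.03963² + 0.16463² + 0.08841² + 0.05793² + 0.03354² + 0.07317² + 0.04878² = 0.00075 + 0.01800 + 0.00046 + 0.04049 + 0.01205 + 0.00157 + 0.02710 + 0.00782 + 0.00336 + 0.00112 + 0.00535 + 0.00238 = 0.12045.
To 3 decimal places, D = 0.120.

0.120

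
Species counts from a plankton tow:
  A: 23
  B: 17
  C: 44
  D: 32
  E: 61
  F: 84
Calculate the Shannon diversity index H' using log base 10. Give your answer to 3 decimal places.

Total N = 23+17+44+32+61+84 = 261, so the proportions are 0.08812, 0.06513, 0.16858, 0.12261, 0.23372, 0.32184 (working shown to 5 dp, full precision carried).
Each pᵢ log₁₀ pᵢ term: 0.08812×(-1.05491)=-0.09296, 0.06513×(-1.18619)=-0.07726, 0.16858×(-0.77319)=-0.13035, 0.12261×(-0.91149)=-0.11175, 0.23372×(-0.63131)=-0.14755, 0.32184×(-0.49236)=-0.15846.
Sum = -0.71833, so H' = 0.718.

0.718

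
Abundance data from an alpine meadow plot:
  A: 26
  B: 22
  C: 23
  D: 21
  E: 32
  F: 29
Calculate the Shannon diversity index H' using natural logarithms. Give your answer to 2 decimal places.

Total N = 26+22+23+21+32+29 = 153, so the proportions are 0.1699, 0.1438, 0.1503, 0.1373, 0.2092, 0.1895 (working shown to 4 dp, full precision carried).
Each pᵢ ln pᵢ term: 0.1699×(-1.7723)=-0.3012, 0.1438×(-1.9394)=-0.2789, 0.1503×(-1.8949)=-0.2849, 0.1373×(-1.9859)=-0.2726, 0.2092×(-1.5647)=-0.3273, 0.1895×(-1.6631)=-0.3152.
Sum = -1.7800, so H' = 1.78.

1.78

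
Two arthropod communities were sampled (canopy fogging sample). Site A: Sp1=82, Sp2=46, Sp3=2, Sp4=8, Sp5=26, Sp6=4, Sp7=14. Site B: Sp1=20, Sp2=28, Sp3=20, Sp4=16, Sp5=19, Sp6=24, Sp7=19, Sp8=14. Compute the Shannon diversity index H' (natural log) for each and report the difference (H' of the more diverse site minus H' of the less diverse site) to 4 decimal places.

Site A: N=182, proportions 0.450549, 0.252747, 0.010989, 0.043956, 0.142857, 0.021978, 0.076923, giving H' = 1.452947 (working shown to 6 dp, full precision carried).
Site B: N=160, proportions 0.125, 0.175, 0.125, 0.1, 0.11875, 0.15, 0.11875, 0.0875, giving H' = 2.058916.
Difference = |1.452947 − 2.058916| = 0.605969, i.e. 0.6060 to 4 decimal places.

0.6060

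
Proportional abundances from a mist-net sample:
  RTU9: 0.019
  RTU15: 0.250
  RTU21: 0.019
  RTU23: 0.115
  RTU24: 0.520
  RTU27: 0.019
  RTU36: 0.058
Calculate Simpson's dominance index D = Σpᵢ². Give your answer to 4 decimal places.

0.3506

D = 0.019² + 0.25² + 0.019² + 0.115² + 0.52² + 0.019² + 0.058² = 0.000361 + 0.062500 + 0.000361 + 0.013225 + 0.270400 + 0.000361 + 0.003364 = 0.350572 (working shown to 6 dp, full precision carried).
To 4 decimal places, D = 0.3506.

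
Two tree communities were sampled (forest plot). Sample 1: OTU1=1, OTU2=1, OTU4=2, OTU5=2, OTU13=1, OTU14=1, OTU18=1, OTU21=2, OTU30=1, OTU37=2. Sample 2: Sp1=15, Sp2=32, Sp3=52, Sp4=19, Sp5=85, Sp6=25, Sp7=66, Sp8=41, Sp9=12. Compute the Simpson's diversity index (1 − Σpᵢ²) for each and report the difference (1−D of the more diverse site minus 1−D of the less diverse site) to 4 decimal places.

0.0401

Sample 1: N=14, proportions 0.071429, 0.071429, 0.142857, 0.142857, 0.071429, 0.071429, 0.071429, 0.142857, 0.071429, 0.142857, giving 1−D = 0.887755 (working shown to 6 dp, full precision carried).
Sample 2: N=347, proportions 0.043228, 0.092219, 0.149856, 0.054755, 0.244957, 0.072046, 0.190202, 0.118156, 0.034582, giving 1−D = 0.847644.
Difference = |0.887755 − 0.847644| = 0.040111, i.e. 0.0401 to 4 decimal places.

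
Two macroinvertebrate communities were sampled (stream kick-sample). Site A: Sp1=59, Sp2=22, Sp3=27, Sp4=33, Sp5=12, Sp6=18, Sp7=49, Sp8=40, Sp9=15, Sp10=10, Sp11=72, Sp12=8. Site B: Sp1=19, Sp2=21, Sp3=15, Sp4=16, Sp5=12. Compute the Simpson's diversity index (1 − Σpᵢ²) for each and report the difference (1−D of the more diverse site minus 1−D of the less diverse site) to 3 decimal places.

0.088

Site A: N=365, proportions 0.16164, 0.06027, 0.07397, 0.09041, 0.03288, 0.04932, 0.13425, 0.10959, 0.0411, 0.0274, 0.19726, 0.02192, giving 1−D = 0.88122 (working shown to 5 dp, full precision carried).
Site B: N=83, proportions 0.22892, 0.25301, 0.18072, 0.19277, 0.14458, giving 1−D = 0.79286.
Difference = |0.88122 − 0.79286| = 0.08836, i.e. 0.088 to 3 decimal places.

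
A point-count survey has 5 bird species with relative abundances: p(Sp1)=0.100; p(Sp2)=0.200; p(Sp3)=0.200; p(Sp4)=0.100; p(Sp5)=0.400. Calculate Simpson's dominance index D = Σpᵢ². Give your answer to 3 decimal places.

0.260

D = 0.1² + 0.2² + 0.2² + 0.1² + 0.4² = 0.01000 + 0.04000 + 0.04000 + 0.01000 + 0.16000 = 0.26000 (working shown to 5 dp, full precision carried).
To 3 decimal places, D = 0.260.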